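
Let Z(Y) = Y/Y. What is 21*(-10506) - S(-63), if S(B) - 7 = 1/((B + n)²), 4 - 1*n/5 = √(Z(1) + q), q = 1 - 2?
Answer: -407950418/1849 ≈ -2.2063e+5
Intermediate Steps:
q = -1
Z(Y) = 1
n = 20 (n = 20 - 5*√(1 - 1) = 20 - 5*√0 = 20 - 5*0 = 20 + 0 = 20)
S(B) = 7 + (20 + B)⁻² (S(B) = 7 + 1/((B + 20)²) = 7 + 1/((20 + B)²) = 7 + (20 + B)⁻²)
21*(-10506) - S(-63) = 21*(-10506) - (7 + (20 - 63)⁻²) = -220626 - (7 + (-43)⁻²) = -220626 - (7 + 1/1849) = -220626 - 1*12944/1849 = -220626 - 12944/1849 = -407950418/1849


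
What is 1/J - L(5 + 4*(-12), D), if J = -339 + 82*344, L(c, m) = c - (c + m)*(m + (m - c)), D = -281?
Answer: 4687537932/27869 ≈ 1.6820e+5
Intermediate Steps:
L(c, m) = c - (c + m)*(-c + 2*m)
J = 27869 (J = -339 + 28208 = 27869)
1/J - L(5 + 4*(-12), D) = 1/27869 - ((5 + 4*(-12)) + (5 + 4*(-12))² - 2*(-281)² - 1*(5 + 4*(-12))*(-281)) = 1/27869 - ((5 - 48) + (5 - 48)² - 2*78961 - 1*(5 - 48)*(-281)) = 1/27869 - (-43 + (-43)² - 157922 - 1*(-43)*(-281)) = 1/27869 - (-43 + 1849 - 157922 - 12083) = 1/27869 - 1*(-168199) = 1/27869 + 168199 = 4687537932/27869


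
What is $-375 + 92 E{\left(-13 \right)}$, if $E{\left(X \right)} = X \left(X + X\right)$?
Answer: $30721$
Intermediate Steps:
$E{\left(X \right)} = 2 X^{2}$ ($E{\left(X \right)} = X 2 X = 2 X^{2}$)
$-375 + 92 E{\left(-13 \right)} = -375 + 92 \cdot 2 \left(-13\right)^{2} = -375 + 92 \cdot 2 \cdot 169 = -375 + 92 \cdot 338 = -375 + 31096 = 30721$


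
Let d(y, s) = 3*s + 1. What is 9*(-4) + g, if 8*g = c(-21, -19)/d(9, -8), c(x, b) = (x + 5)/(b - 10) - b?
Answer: -192663/5336 ≈ -36.106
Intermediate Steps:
d(y, s) = 1 + 3*s
c(x, b) = -b + (5 + x)/(-10 + b) (c(x, b) = (5 + x)/(-10 + b) - b = -b + (5 + x)/(-10 + b))
g = -567/5336 (g = (((5 - 21 - 1*(-19)² + 10*(-19))/(-10 - 19))/(1 + 3*(-8)))/8 = (((5 - 21 - 1*361 - 190)/(-29))/(1 - 24))/8 = (-(5 - 21 - 361 - 190)/29/(-23))/8 = (-1/29*(-567)*(-1/23))/8 = ((567/29)*(-1/23))/8 = (⅛)*(-567/667) = -567/5336 ≈ -0.10626)
9*(-4) + g = 9*(-4) - 567/5336 = -36 - 567/5336 = -192663/5336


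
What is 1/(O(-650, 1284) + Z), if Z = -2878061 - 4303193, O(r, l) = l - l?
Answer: -1/7181254 ≈ -1.3925e-7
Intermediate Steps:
O(r, l) = 0
Z = -7181254
1/(O(-650, 1284) + Z) = 1/(0 - 7181254) = 1/(-7181254) = -1/7181254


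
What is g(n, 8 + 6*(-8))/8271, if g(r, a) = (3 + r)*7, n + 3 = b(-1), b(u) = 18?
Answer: 14/919 ≈ 0.015234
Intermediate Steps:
n = 15 (n = -3 + 18 = 15)
g(r, a) = 21 + 7*r
g(n, 8 + 6*(-8))/8271 = (21 + 7*15)/8271 = (21 + 105)*(1/8271) = 126*(1/8271) = 14/919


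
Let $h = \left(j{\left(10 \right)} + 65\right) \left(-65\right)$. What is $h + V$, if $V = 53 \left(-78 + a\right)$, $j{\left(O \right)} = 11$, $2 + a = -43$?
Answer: $-11459$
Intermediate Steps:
$a = -45$ ($a = -2 - 43 = -45$)
$h = -4940$ ($h = \left(11 + 65\right) \left(-65\right) = 76 \left(-65\right) = -4940$)
$V = -6519$ ($V = 53 \left(-78 - 45\right) = 53 \left(-123\right) = -6519$)
$h + V = -4940 - 6519 = -11459$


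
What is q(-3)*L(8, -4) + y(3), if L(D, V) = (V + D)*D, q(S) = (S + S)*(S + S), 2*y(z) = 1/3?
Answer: 6913/6 ≈ 1152.2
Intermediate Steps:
y(z) = ⅙ (y(z) = (½)/3 = (½)*(⅓) = ⅙)
q(S) = 4*S² (q(S) = (2*S)*(2*S) = 4*S²)
L(D, V) = D*(D + V) (L(D, V) = (D + V)*D = D*(D + V))
q(-3)*L(8, -4) + y(3) = (4*(-3)²)*(8*(8 - 4)) + ⅙ = (4*9)*(8*4) + ⅙ = 36*32 + ⅙ = 1152 + ⅙ = 6913/6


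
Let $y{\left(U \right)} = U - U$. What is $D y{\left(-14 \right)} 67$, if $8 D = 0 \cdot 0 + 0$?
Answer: $0$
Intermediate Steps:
$y{\left(U \right)} = 0$
$D = 0$ ($D = \frac{0 \cdot 0 + 0}{8} = \frac{0 + 0}{8} = \frac{1}{8} \cdot 0 = 0$)
$D y{\left(-14 \right)} 67 = 0 \cdot 0 \cdot 67 = 0 \cdot 67 = 0$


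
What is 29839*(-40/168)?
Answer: -149195/21 ≈ -7104.5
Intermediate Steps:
29839*(-40/168) = 29839*(-40*1/168) = 29839*(-5/21) = -149195/21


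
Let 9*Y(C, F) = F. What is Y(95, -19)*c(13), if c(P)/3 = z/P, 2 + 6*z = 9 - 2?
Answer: -95/234 ≈ -0.40598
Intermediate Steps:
Y(C, F) = F/9
z = ⅚ (z = -⅓ + (9 - 2)/6 = -⅓ + (⅙)*7 = -⅓ + 7/6 = ⅚ ≈ 0.83333)
c(P) = 5/(2*P) (c(P) = 3*(5/(6*P)) = 5/(2*P))
Y(95, -19)*c(13) = ((⅑)*(-19))*((5/2)/13) = -95/(18*13) = -19/9*5/26 = -95/234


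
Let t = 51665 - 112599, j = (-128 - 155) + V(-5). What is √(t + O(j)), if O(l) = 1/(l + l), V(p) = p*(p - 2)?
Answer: I*√936921215/124 ≈ 246.85*I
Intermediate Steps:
V(p) = p*(-2 + p)
j = -248 (j = (-128 - 155) - 5*(-2 - 5) = -283 - 5*(-7) = -283 + 35 = -248)
O(l) = 1/(2*l)
t = -60934
√(t + O(j)) = √(-60934 + (½)/(-248)) = √(-60934 + (½)*(-1/248)) = √(-60934 - 1/496) = √(-30223265/496) = I*√936921215/124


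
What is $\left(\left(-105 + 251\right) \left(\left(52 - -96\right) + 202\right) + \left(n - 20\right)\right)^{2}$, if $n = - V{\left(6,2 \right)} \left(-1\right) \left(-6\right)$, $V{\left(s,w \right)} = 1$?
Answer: $2608553476$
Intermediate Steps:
$n = -6$ ($n = \left(-1\right) 1 \left(-1\right) \left(-6\right) = \left(-1\right) \left(-1\right) \left(-6\right) = 1 \left(-6\right) = -6$)
$\left(\left(-105 + 251\right) \left(\left(52 - -96\right) + 202\right) + \left(n - 20\right)\right)^{2} = \left(\left(-105 + 251\right) \left(\left(52 - -96\right) + 202\right) - 26\right)^{2} = \left(146 \left(\left(52 + 96\right) + 202\right) - 26\right)^{2} = \left(146 \left(148 + 202\right) - 26\right)^{2} = \left(146 \cdot 350 - 26\right)^{2} = \left(51100 - 26\right)^{2} = 51074^{2} = 2608553476$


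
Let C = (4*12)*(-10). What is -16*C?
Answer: 7680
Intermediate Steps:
C = -480 (C = 48*(-10) = -480)
-16*C = -16*(-480) = 7680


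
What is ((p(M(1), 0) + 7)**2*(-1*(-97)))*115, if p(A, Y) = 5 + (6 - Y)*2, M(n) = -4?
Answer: 6425280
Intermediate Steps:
p(A, Y) = 17 - 2*Y (p(A, Y) = 5 + (12 - 2*Y) = 17 - 2*Y)
((p(M(1), 0) + 7)**2*(-1*(-97)))*115 = (((17 - 2*0) + 7)**2*(-1*(-97)))*115 = (((17 + 0) + 7)**2*97)*115 = ((17 + 7)**2*97)*115 = (24**2*97)*115 = (576*97)*115 = 55872*115 = 6425280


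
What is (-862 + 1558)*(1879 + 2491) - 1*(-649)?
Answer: 3042169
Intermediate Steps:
(-862 + 1558)*(1879 + 2491) - 1*(-649) = 696*4370 + 649 = 3041520 + 649 = 3042169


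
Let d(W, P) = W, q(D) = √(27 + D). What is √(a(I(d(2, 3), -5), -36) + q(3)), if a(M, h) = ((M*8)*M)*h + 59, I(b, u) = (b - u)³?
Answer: √(-33882853 + √30) ≈ 5820.9*I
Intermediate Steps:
a(M, h) = 59 + 8*h*M² (a(M, h) = ((8*M)*M)*h + 59 = (8*M²)*h + 59 = 8*h*M² + 59 = 59 + 8*h*M²)
√(a(I(d(2, 3), -5), -36) + q(3)) = √((59 + 8*(-36)*((2 - 1*(-5))³)²) + √(27 + 3)) = √((59 + 8*(-36)*((2 + 5)³)²) + √30) = √((59 + 8*(-36)*(7³)²) + √30) = √((59 + 8*(-36)*343²) + √30) = √((59 + 8*(-36)*117649) + √30) = √((59 - 33882912) + √30) = √(-33882853 + √30)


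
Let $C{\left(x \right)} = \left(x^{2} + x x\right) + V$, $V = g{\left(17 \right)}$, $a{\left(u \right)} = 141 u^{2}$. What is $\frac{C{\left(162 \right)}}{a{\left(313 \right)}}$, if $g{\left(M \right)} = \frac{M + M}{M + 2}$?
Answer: $\frac{997306}{262458951} \approx 0.0037999$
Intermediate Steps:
$g{\left(M \right)} = \frac{2 M}{2 + M}$
$V = \frac{34}{19}$ ($V = 2 \cdot 17 \frac{1}{2 + 17} = 2 \cdot 17 \cdot \frac{1}{19} = \frac{34}{19} \approx 1.7895$)
$C{\left(x \right)} = \frac{34}{19} + 2 x^{2}$ ($C{\left(x \right)} = \left(x^{2} + x x\right) + \frac{34}{19} = \left(x^{2} + x^{2}\right) + \frac{34}{19} = 2 x^{2} + \frac{34}{19} = \frac{34}{19} + 2 x^{2}$)
$\frac{C{\left(162 \right)}}{a{\left(313 \right)}} = \frac{\frac{34}{19} + 2 \cdot 162^{2}}{141 \cdot 313^{2}} = \frac{\frac{34}{19} + 2 \cdot 26244}{141 \cdot 97969} = \frac{\frac{34}{19} + 52488}{13813629} = \frac{997306}{19} \cdot \frac{1}{13813629} = \frac{997306}{262458951}$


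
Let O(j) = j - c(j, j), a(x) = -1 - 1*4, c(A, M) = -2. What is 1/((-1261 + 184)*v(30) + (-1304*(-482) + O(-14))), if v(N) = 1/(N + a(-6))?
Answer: 25/15711823 ≈ 1.5912e-6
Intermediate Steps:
a(x) = -5 (a(x) = -1 - 4 = -5)
v(N) = 1/(-5 + N) (v(N) = 1/(N - 5) = 1/(-5 + N))
O(j) = 2 + j (O(j) = j - 1*(-2) = j + 2 = 2 + j)
1/((-1261 + 184)*v(30) + (-1304*(-482) + O(-14))) = 1/((-1261 + 184)/(-5 + 30) + (-1304*(-482) + (2 - 14))) = 1/(-1077/25 + (628528 - 12)) = 1/(-1077*1/25 + 628516) = 1/(-1077/25 + 628516) = 1/(15711823/25) = 25/15711823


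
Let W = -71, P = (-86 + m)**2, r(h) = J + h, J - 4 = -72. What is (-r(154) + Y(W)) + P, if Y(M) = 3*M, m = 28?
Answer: 3065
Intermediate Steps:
J = -68 (J = 4 - 72 = -68)
r(h) = -68 + h
P = 3364 (P = (-86 + 28)**2 = (-58)**2 = 3364)
(-r(154) + Y(W)) + P = (-(-68 + 154) + 3*(-71)) + 3364 = (-1*86 - 213) + 3364 = (-86 - 213) + 3364 = -299 + 3364 = 3065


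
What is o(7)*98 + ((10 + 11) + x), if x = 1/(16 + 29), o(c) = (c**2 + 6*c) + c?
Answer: 433126/45 ≈ 9625.0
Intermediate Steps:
o(c) = c**2 + 7*c
x = 1/45 ≈ 0.022222
o(7)*98 + ((10 + 11) + x) = (7*(7 + 7))*98 + ((10 + 11) + 1/45) = (7*14)*98 + (21 + 1/45) = 98*98 + 946/45 = 9604 + 946/45 = 433126/45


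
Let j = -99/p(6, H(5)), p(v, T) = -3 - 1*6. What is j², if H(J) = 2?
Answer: 121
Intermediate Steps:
p(v, T) = -9 (p(v, T) = -3 - 6 = -9)
j = 11 (j = -99/(-9) = -99*(-⅑) = 11)
j² = 11² = 121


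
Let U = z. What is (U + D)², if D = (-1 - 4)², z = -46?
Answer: 441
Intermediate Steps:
U = -46
D = 25 (D = (-5)² = 25)
(U + D)² = (-46 + 25)² = (-21)² = 441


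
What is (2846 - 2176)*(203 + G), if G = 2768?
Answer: 1990570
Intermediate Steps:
(2846 - 2176)*(203 + G) = (2846 - 2176)*(203 + 2768) = 670*2971 = 1990570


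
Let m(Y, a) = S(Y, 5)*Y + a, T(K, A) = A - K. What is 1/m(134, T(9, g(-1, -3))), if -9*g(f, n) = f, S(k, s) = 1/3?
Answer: 9/322 ≈ 0.027950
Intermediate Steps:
S(k, s) = 1/3
g(f, n) = -f/9
m(Y, a) = a + Y/3 (m(Y, a) = Y/3 + a = a + Y/3)
1/m(134, T(9, g(-1, -3))) = 1/((-1/9*(-1) - 1*9) + (1/3)*134) = 1/((1/9 - 9) + 134/3) = 1/(-80/9 + 134/3) = 1/(322/9) = 9/322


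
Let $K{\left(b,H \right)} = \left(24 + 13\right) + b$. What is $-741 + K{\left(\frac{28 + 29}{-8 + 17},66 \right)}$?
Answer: $- \frac{2093}{3} \approx -697.67$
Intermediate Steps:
$K{\left(b,H \right)} = 37 + b$
$-741 + K{\left(\frac{28 + 29}{-8 + 17},66 \right)} = -741 + \left(37 + \frac{28 + 29}{-8 + 17}\right) = -741 + \left(37 + \frac{57}{9}\right) = -741 + \left(37 + 57 \cdot \frac{1}{9}\right) = -741 + \left(37 + \frac{19}{3}\right) = -741 + \frac{130}{3} = - \frac{2093}{3}$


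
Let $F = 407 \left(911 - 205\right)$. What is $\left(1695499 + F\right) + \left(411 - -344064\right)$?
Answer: $2327316$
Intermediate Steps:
$F = 287342$ ($F = 407 \cdot 706 = 287342$)
$\left(1695499 + F\right) + \left(411 - -344064\right) = \left(1695499 + 287342\right) + \left(411 - -344064\right) = 1982841 + \left(411 + 344064\right) = 1982841 + 344475 = 2327316$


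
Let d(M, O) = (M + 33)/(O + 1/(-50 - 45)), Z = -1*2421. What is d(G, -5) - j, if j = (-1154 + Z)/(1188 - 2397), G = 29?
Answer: -339335/22134 ≈ -15.331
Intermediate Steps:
Z = -2421
d(M, O) = (33 + M)/(-1/95 + O) (d(M, O) = (33 + M)/(O + 1/(-95)) = (33 + M)/(O - 1/95) = (33 + M)/(-1/95 + O))
j = 275/93 (j = (-1154 - 2421)/(1188 - 2397) = -3575/(-1209) = -3575*(-1/1209) = 275/93 ≈ 2.9570)
d(G, -5) - j = 95*(33 + 29)/(-1 + 95*(-5)) - 1*275/93 = 95*62/(-1 - 475) - 275/93 = 95*62/(-476) - 275/93 = 95*(-1/476)*62 - 275/93 = -2945/238 - 275/93 = -339335/22134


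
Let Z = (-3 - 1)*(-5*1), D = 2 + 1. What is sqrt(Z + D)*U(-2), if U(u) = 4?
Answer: 4*sqrt(23) ≈ 19.183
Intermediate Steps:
D = 3
Z = 20 (Z = -4*(-5) = 20)
sqrt(Z + D)*U(-2) = sqrt(20 + 3)*4 = sqrt(23)*4 = 4*sqrt(23)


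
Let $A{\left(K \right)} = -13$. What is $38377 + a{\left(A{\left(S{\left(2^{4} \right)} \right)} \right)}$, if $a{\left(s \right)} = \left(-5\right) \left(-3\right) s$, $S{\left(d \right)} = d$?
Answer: $38182$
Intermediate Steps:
$a{\left(s \right)} = 15 s$
$38377 + a{\left(A{\left(S{\left(2^{4} \right)} \right)} \right)} = 38377 + 15 \left(-13\right) = 38377 - 195 = 38182$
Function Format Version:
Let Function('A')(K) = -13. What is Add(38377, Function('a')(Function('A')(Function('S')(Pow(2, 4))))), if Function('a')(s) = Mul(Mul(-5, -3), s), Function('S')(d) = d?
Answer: 38182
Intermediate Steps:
Function('a')(s) = Mul(15, s)
Add(38377, Function('a')(Function('A')(Function('S')(Pow(2, 4))))) = Add(38377, Mul(15, -13)) = Add(38377, -195) = 38182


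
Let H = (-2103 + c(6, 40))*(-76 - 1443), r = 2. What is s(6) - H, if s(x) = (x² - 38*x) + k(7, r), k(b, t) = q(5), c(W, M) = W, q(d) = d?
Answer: -3185530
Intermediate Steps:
k(b, t) = 5
s(x) = 5 + x² - 38*x (s(x) = (x² - 38*x) + 5 = 5 + x² - 38*x)
H = 3185343 (H = (-2103 + 6)*(-76 - 1443) = -2097*(-1519) = 3185343)
s(6) - H = (5 + 6² - 38*6) - 1*3185343 = (5 + 36 - 228) - 3185343 = -187 - 3185343 = -3185530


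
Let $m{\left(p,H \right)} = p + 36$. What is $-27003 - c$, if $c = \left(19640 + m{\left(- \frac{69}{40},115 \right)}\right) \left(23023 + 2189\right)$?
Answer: $- \frac{4960548243}{10} \approx -4.9605 \cdot 10^{8}$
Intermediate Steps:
$m{\left(p,H \right)} = 36 + p$
$c = \frac{4960278213}{10}$ ($c = \left(19640 + \left(36 - \frac{69}{40}\right)\right) \left(23023 + 2189\right) = \left(19640 + \left(36 - \frac{69}{40}\right)\right) 25212 = \left(19640 + \frac{1371}{40}\right) 25212 = \frac{786971}{40} \cdot 25212 = \frac{4960278213}{10} \approx 4.9603 \cdot 10^{8}$)
$-27003 - c = -27003 - \frac{4960278213}{10} = - \frac{4960548243}{10}$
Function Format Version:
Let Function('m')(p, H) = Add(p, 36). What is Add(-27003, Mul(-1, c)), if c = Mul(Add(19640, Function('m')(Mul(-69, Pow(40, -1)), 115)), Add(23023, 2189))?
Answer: Rational(-4960548243, 10) ≈ -4.9605e+8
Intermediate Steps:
Function('m')(p, H) = Add(36, p)
c = Rational(4960278213, 10) (c = Mul(Add(19640, Add(36, Mul(-69, Pow(40, -1)))), Add(23023, 2189)) = Mul(Add(19640, Add(36, Mul(-69, Rational(1, 40)))), 25212) = Mul(Add(19640, Add(36, Rational(-69, 40))), 25212) = Mul(Add(19640, Rational(1371, 40)), 25212) = Mul(Rational(786971, 40), 25212) = Rational(4960278213, 10) ≈ 4.9603e+8)
Add(-27003, Mul(-1, c)) = Add(-27003, Mul(-1, Rational(4960278213, 10))) = Add(-27003, Rational(-4960278213, 10)) = Rational(-4960548243, 10)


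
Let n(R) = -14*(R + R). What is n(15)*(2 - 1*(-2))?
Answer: -1680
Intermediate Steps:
n(R) = -28*R
n(15)*(2 - 1*(-2)) = (-28*15)*(2 - 1*(-2)) = -420*(2 + 2) = -420*4 = -1680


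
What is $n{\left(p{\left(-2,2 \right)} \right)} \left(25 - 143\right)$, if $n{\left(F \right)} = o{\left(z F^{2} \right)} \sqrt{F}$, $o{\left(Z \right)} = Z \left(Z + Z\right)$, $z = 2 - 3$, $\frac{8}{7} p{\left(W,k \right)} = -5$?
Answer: $- \frac{88536875 i \sqrt{70}}{4096} \approx - 1.8085 \cdot 10^{5} i$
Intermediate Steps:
$p{\left(W,k \right)} = - \frac{35}{8}$ ($p{\left(W,k \right)} = \frac{7}{8} \left(-5\right) = - \frac{35}{8}$)
$z = -1$ ($z = 2 - 3 = -1$)
$o{\left(Z \right)} = 2 Z^{2}$ ($o{\left(Z \right)} = Z 2 Z = 2 Z^{2}$)
$n{\left(F \right)} = 2 F^{\frac{9}{2}}$ ($n{\left(F \right)} = 2 \left(- F^{2}\right)^{2} \sqrt{F} = 2 F^{4} \sqrt{F} = 2 F^{\frac{9}{2}}$)
$n{\left(p{\left(-2,2 \right)} \right)} \left(25 - 143\right) = 2 \left(- \frac{35}{8}\right)^{\frac{9}{2}} \left(25 - 143\right) = 2 \frac{1500625 i \sqrt{70}}{16384} \left(-118\right) = \frac{1500625 i \sqrt{70}}{8192} \left(-118\right) = - \frac{88536875 i \sqrt{70}}{4096}$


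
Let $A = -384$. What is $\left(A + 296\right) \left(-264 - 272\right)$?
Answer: $47168$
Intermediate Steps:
$\left(A + 296\right) \left(-264 - 272\right) = \left(-384 + 296\right) \left(-264 - 272\right) = \left(-88\right) \left(-536\right) = 47168$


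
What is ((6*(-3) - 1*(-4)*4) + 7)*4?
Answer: 20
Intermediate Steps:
((6*(-3) - 1*(-4)*4) + 7)*4 = ((-18 + 4*4) + 7)*4 = ((-18 + 16) + 7)*4 = (-2 + 7)*4 = 5*4 = 20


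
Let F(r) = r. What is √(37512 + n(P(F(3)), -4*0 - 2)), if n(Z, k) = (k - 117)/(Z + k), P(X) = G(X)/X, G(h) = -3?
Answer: √337965/3 ≈ 193.78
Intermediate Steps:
P(X) = -3/X
n(Z, k) = (-117 + k)/(Z + k)
√(37512 + n(P(F(3)), -4*0 - 2)) = √(37512 + (-117 + (-4*0 - 2))/(-3/3 + (-4*0 - 2))) = √(37512 + (-117 + (0 - 2))/(-3*⅓ + (0 - 2))) = √(37512 + (-117 - 2)/(-1 - 2)) = √(37512 - 119/(-3)) = √(37512 - ⅓*(-119)) = √(37512 + 119/3) = √(112655/3) = √337965/3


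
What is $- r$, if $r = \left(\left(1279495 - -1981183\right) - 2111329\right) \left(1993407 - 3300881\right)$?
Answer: $1502743934426$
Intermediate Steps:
$r = -1502743934426$ ($r = \left(\left(1279495 + 1981183\right) - 2111329\right) \left(-1307474\right) = \left(3260678 - 2111329\right) \left(-1307474\right) = 1149349 \left(-1307474\right) = -1502743934426$)
$- r = \left(-1\right) \left(-1502743934426\right) = 1502743934426$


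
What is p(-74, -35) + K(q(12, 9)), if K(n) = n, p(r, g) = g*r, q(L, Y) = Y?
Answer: 2599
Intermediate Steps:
p(-74, -35) + K(q(12, 9)) = -35*(-74) + 9 = 2590 + 9 = 2599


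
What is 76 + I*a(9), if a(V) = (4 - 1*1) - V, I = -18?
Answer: 184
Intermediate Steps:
a(V) = 3 - V (a(V) = (4 - 1) - V = 3 - V)
76 + I*a(9) = 76 - 18*(3 - 1*9) = 76 - 18*(3 - 9) = 76 - 18*(-6) = 76 + 108 = 184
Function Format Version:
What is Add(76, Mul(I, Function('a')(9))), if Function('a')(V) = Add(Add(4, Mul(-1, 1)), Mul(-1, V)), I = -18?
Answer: 184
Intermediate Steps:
Function('a')(V) = Add(3, Mul(-1, V)) (Function('a')(V) = Add(Add(4, -1), Mul(-1, V)) = Add(3, Mul(-1, V)))
Add(76, Mul(I, Function('a')(9))) = Add(76, Mul(-18, Add(3, Mul(-1, 9)))) = Add(76, Mul(-18, Add(3, -9))) = Add(76, Mul(-18, -6)) = Add(76, 108) = 184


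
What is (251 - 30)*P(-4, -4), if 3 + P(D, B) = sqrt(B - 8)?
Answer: -663 + 442*I*sqrt(3) ≈ -663.0 + 765.57*I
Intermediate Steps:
P(D, B) = -3 + sqrt(-8 + B) (P(D, B) = -3 + sqrt(B - 8) = -3 + sqrt(-8 + B))
(251 - 30)*P(-4, -4) = (251 - 30)*(-3 + sqrt(-8 - 4)) = 221*(-3 + sqrt(-12)) = 221*(-3 + 2*I*sqrt(3)) = -663 + 442*I*sqrt(3)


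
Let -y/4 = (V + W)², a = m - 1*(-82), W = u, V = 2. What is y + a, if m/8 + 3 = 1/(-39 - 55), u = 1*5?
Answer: -6490/47 ≈ -138.09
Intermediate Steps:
u = 5
W = 5
m = -1132/47 (m = -24 + 8/(-39 - 55) = -24 + 8/(-94) = -24 + 8*(-1/94) = -24 - 4/47 = -1132/47 ≈ -24.085)
a = 2722/47 (a = -1132/47 - 1*(-82) = -1132/47 + 82 = 2722/47 ≈ 57.915)
y = -196 (y = -4*(2 + 5)² = -4*7² = -4*49 = -196)
y + a = -196 + 2722/47 = -6490/47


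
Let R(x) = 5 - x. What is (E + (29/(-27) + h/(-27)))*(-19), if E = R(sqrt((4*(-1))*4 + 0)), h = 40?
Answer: -418/9 + 76*I ≈ -46.444 + 76.0*I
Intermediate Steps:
E = 5 - 4*I (E = 5 - sqrt((4*(-1))*4 + 0) = 5 - sqrt(-4*4 + 0) = 5 - sqrt(-16 + 0) = 5 - sqrt(-16) = 5 - 4*I ≈ 5.0 - 4.0*I)
(E + (29/(-27) + h/(-27)))*(-19) = ((5 - 4*I) + (29/(-27) + 40/(-27)))*(-19) = ((5 - 4*I) + (29*(-1/27) + 40*(-1/27)))*(-19) = ((5 - 4*I) + (-29/27 - 40/27))*(-19) = ((5 - 4*I) - 23/9)*(-19) = (22/9 - 4*I)*(-19) = -418/9 + 76*I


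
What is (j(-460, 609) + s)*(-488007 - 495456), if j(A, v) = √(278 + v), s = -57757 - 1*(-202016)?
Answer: -141873388917 - 983463*√887 ≈ -1.4190e+11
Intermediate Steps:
s = 144259 (s = -57757 + 202016 = 144259)
(j(-460, 609) + s)*(-488007 - 495456) = (√(278 + 609) + 144259)*(-488007 - 495456) = (√887 + 144259)*(-983463) = (144259 + √887)*(-983463) = -141873388917 - 983463*√887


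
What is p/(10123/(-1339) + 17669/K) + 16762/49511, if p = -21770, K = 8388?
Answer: 1729569098972998/433241995109 ≈ 3992.2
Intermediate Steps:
p/(10123/(-1339) + 17669/K) + 16762/49511 = -21770/(10123/(-1339) + 17669/8388) + 16762/49511 = -21770/(10123*(-1/1339) + 17669*(1/8388)) + 16762*(1/49511) = -21770/(-10123/1339 + 17669/8388) + 16762/49511 = -21770/(-61252933/11231532) + 16762/49511 = -21770*(-11231532/61252933) + 16762/49511 = 34930064520/8750419 + 16762/49511 = 1729569098972998/433241995109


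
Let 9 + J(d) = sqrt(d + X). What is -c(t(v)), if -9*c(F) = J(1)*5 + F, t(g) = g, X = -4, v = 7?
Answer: -38/9 + 5*I*sqrt(3)/9 ≈ -4.2222 + 0.96225*I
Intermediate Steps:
J(d) = -9 + sqrt(-4 + d) (J(d) = -9 + sqrt(d - 4) = -9 + sqrt(-4 + d))
c(F) = 5 - F/9 - 5*I*sqrt(3)/9 (c(F) = -((-9 + sqrt(-4 + 1))*5 + F)/9 = -((-9 + sqrt(-3))*5 + F)/9 = -((-9 + I*sqrt(3))*5 + F)/9 = -((-45 + 5*I*sqrt(3)) + F)/9 = -(-45 + F + 5*I*sqrt(3))/9 = 5 - F/9 - 5*I*sqrt(3)/9)
-c(t(v)) = -(5 - 1/9*7 - 5*I*sqrt(3)/9) = -(5 - 7/9 - 5*I*sqrt(3)/9) = -(38/9 - 5*I*sqrt(3)/9) = -38/9 + 5*I*sqrt(3)/9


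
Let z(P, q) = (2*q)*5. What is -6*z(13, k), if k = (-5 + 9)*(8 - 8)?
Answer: 0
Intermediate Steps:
k = 0 (k = 4*0 = 0)
z(P, q) = 10*q
-6*z(13, k) = -60*0 = -6*0 = 0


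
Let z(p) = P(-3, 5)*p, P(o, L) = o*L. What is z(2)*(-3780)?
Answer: 113400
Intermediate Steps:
P(o, L) = L*o
z(p) = -15*p (z(p) = (5*(-3))*p = -15*p)
z(2)*(-3780) = -15*2*(-3780) = -30*(-3780) = 113400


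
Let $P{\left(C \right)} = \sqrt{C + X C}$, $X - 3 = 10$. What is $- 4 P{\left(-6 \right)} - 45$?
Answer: $-45 - 8 i \sqrt{21} \approx -45.0 - 36.661 i$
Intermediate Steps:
$X = 13$ ($X = 3 + 10 = 13$)
$P{\left(C \right)} = \sqrt{14} \sqrt{C}$ ($P{\left(C \right)} = \sqrt{C + 13 C} = \sqrt{14 C} = \sqrt{14} \sqrt{C}$)
$- 4 P{\left(-6 \right)} - 45 = - 4 \sqrt{14} \sqrt{-6} - 45 = - 4 \sqrt{14} i \sqrt{6} - 45 = - 4 \cdot 2 i \sqrt{21} - 45 = - 8 i \sqrt{21} - 45 = -45 - 8 i \sqrt{21}$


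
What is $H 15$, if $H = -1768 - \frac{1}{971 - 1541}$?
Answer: $- \frac{1007759}{38} \approx -26520.0$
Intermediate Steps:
$H = - \frac{1007759}{570}$ ($H = -1768 - \frac{1}{-570} = -1768 - - \frac{1}{570} = -1768 + \frac{1}{570} = - \frac{1007759}{570} \approx -1768.0$)
$H 15 = \left(- \frac{1007759}{570}\right) 15 = - \frac{1007759}{38}$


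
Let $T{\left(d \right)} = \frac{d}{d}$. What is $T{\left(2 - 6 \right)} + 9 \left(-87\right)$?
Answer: $-782$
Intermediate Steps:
$T{\left(d \right)} = 1$
$T{\left(2 - 6 \right)} + 9 \left(-87\right) = 1 + 9 \left(-87\right) = 1 - 783 = -782$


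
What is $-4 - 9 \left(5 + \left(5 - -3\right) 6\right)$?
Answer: $-481$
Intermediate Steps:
$-4 - 9 \left(5 + \left(5 - -3\right) 6\right) = -4 - 9 \left(5 + \left(5 + 3\right) 6\right) = -4 - 9 \left(5 + 8 \cdot 6\right) = -4 - 9 \left(5 + 48\right) = -4 - 477 = -481$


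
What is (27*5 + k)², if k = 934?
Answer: 1142761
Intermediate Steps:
(27*5 + k)² = (27*5 + 934)² = (135 + 934)² = 1069² = 1142761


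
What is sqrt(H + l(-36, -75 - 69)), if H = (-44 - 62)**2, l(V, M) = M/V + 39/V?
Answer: sqrt(404601)/6 ≈ 106.01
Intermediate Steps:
l(V, M) = 39/V + M/V
H = 11236 (H = (-106)**2 = 11236)
sqrt(H + l(-36, -75 - 69)) = sqrt(11236 + (39 + (-75 - 69))/(-36)) = sqrt(11236 - (39 - 144)/36) = sqrt(11236 - 1/36*(-105)) = sqrt(11236 + 35/12) = sqrt(134867/12) = sqrt(404601)/6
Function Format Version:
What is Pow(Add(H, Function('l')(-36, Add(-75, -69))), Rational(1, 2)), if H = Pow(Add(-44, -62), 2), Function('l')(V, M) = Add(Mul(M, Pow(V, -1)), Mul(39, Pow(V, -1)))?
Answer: Mul(Rational(1, 6), Pow(404601, Rational(1, 2))) ≈ 106.01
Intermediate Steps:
Function('l')(V, M) = Add(Mul(39, Pow(V, -1)), Mul(M, Pow(V, -1)))
H = 11236 (H = Pow(-106, 2) = 11236)
Pow(Add(H, Function('l')(-36, Add(-75, -69))), Rational(1, 2)) = Pow(Add(11236, Mul(Pow(-36, -1), Add(39, Add(-75, -69)))), Rational(1, 2)) = Pow(Add(11236, Mul(Rational(-1, 36), Add(39, -144))), Rational(1, 2)) = Pow(Add(11236, Mul(Rational(-1, 36), -105)), Rational(1, 2)) = Pow(Add(11236, Rational(35, 12)), Rational(1, 2)) = Pow(Rational(134867, 12), Rational(1, 2)) = Mul(Rational(1, 6), Pow(404601, Rational(1, 2)))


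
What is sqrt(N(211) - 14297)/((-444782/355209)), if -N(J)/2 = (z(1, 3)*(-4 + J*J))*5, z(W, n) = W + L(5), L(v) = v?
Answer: -355209*I*sqrt(2685317)/444782 ≈ -1308.7*I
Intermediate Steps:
z(W, n) = 5 + W (z(W, n) = W + 5 = 5 + W)
N(J) = 240 - 60*J**2 (N(J) = -2*(5 + 1)*(-4 + J*J)*5 = -2*6*(-4 + J**2)*5 = -2*(-24 + 6*J**2)*5 = -2*(-120 + 30*J**2) = 240 - 60*J**2)
sqrt(N(211) - 14297)/((-444782/355209)) = sqrt((240 - 60*211**2) - 14297)/((-444782/355209)) = sqrt((240 - 60*44521) - 14297)/((-444782*1/355209)) = sqrt((240 - 2671260) - 14297)/(-444782/355209) = sqrt(-2671020 - 14297)*(-355209/444782) = sqrt(-2685317)*(-355209/444782) = (I*sqrt(2685317))*(-355209/444782) = -355209*I*sqrt(2685317)/444782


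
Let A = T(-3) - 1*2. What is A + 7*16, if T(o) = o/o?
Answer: 111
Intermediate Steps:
T(o) = 1
A = -1 (A = 1 - 1*2 = 1 - 2 = -1)
A + 7*16 = -1 + 7*16 = -1 + 112 = 111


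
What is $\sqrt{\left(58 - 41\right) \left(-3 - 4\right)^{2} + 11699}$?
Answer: $2 \sqrt{3133} \approx 111.95$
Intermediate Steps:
$\sqrt{\left(58 - 41\right) \left(-3 - 4\right)^{2} + 11699} = \sqrt{17 \left(-7\right)^{2} + 11699} = \sqrt{17 \cdot 49 + 11699} = \sqrt{833 + 11699} = \sqrt{12532} = 2 \sqrt{3133}$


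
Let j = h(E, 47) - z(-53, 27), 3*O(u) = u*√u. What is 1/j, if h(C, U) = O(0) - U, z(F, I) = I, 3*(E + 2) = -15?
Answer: -1/74 ≈ -0.013514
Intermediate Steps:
E = -7 (E = -2 + (⅓)*(-15) = -2 - 5 = -7)
O(u) = u^(3/2)/3 (O(u) = (u*√u)/3 = u^(3/2)/3)
h(C, U) = -U (h(C, U) = 0^(3/2)/3 - U = (⅓)*0 - U = 0 - U = -U)
j = -74 (j = -1*47 - 1*27 = -47 - 27 = -74)
1/j = 1/(-74) = -1/74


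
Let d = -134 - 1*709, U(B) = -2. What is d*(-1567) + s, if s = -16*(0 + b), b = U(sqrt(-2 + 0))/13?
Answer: 17172785/13 ≈ 1.3210e+6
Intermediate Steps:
d = -843 (d = -134 - 709 = -843)
b = -2/13 ≈ -0.15385
s = 32/13 (s = -16*(0 - 2/13) = -16*(-2/13) = 32/13 ≈ 2.4615)
d*(-1567) + s = -843*(-1567) + 32/13 = 1320981 + 32/13 = 17172785/13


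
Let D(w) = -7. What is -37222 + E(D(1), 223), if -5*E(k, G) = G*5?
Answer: -37445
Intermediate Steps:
E(k, G) = -G (E(k, G) = -G*5/5 = -G)
-37222 + E(D(1), 223) = -37222 - 1*223 = -37222 - 223 = -37445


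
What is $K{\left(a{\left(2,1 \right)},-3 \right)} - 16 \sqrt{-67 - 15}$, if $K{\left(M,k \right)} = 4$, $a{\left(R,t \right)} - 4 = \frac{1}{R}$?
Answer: $4 - 16 i \sqrt{82} \approx 4.0 - 144.89 i$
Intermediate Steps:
$a{\left(R,t \right)} = 4 + \frac{1}{R}$
$K{\left(a{\left(2,1 \right)},-3 \right)} - 16 \sqrt{-67 - 15} = 4 - 16 \sqrt{-67 - 15} = 4 - 16 \sqrt{-82} = 4 - 16 i \sqrt{82}$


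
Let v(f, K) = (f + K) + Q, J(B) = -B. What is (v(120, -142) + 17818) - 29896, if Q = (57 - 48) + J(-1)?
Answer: -12090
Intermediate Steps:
Q = 10 (Q = (57 - 48) - 1*(-1) = 9 + 1 = 10)
v(f, K) = 10 + K + f (v(f, K) = (f + K) + 10 = (K + f) + 10 = 10 + K + f)
(v(120, -142) + 17818) - 29896 = ((10 - 142 + 120) + 17818) - 29896 = (-12 + 17818) - 29896 = 17806 - 29896 = -12090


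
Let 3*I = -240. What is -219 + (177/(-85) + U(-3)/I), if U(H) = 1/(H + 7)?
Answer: -240541/1088 ≈ -221.09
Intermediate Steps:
I = -80 (I = (⅓)*(-240) = -80)
U(H) = 1/(7 + H)
-219 + (177/(-85) + U(-3)/I) = -219 + (177/(-85) + 1/((7 - 3)*(-80))) = -219 + (177*(-1/85) - 1/80/4) = -219 + (-177/85 + (¼)*(-1/80)) = -219 + (-177/85 - 1/320) = -219 - 2269/1088 = -240541/1088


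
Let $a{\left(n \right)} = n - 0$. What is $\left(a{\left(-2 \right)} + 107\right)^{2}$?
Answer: $11025$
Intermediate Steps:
$a{\left(n \right)} = n$ ($a{\left(n \right)} = n + 0 = n$)
$\left(a{\left(-2 \right)} + 107\right)^{2} = \left(-2 + 107\right)^{2} = 105^{2} = 11025$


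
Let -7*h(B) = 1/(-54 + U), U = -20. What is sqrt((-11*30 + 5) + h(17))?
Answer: I*sqrt(87204782)/518 ≈ 18.028*I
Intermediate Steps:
h(B) = 1/518 (h(B) = -1/(7*(-54 - 20)) = -1/7/(-74) = -1/7*(-1/74) = 1/518)
sqrt((-11*30 + 5) + h(17)) = sqrt((-11*30 + 5) + 1/518) = sqrt((-330 + 5) + 1/518) = sqrt(-325 + 1/518) = sqrt(-168349/518) = I*sqrt(87204782)/518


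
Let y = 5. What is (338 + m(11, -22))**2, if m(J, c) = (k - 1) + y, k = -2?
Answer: 115600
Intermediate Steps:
m(J, c) = 2 (m(J, c) = (-2 - 1) + 5 = -3 + 5 = 2)
(338 + m(11, -22))**2 = (338 + 2)**2 = 340**2 = 115600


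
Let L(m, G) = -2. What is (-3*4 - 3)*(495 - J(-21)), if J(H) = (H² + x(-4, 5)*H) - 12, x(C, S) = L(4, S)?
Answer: -360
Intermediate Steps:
x(C, S) = -2
J(H) = -12 + H² - 2*H (J(H) = (H² - 2*H) - 12 = -12 + H² - 2*H)
(-3*4 - 3)*(495 - J(-21)) = (-3*4 - 3)*(495 - (-12 + (-21)² - 2*(-21))) = (-12 - 3)*(495 - (-12 + 441 + 42)) = -15*(495 - 1*471) = -15*(495 - 471) = -15*24 = -360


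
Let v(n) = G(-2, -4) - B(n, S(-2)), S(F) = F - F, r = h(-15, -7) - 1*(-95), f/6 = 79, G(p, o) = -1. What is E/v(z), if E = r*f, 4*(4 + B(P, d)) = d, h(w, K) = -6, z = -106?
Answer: 14062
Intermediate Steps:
f = 474 (f = 6*79 = 474)
r = 89 (r = -6 - 1*(-95) = -6 + 95 = 89)
S(F) = 0
B(P, d) = -4 + d/4
v(n) = 3 (v(n) = -1 - (-4 + (¼)*0) = -1 - (-4 + 0) = -1 - 1*(-4) = -1 + 4 = 3)
E = 42186 (E = 89*474 = 42186)
E/v(z) = 42186/3 = 42186*(⅓) = 14062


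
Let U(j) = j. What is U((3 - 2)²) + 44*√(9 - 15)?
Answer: 1 + 44*I*√6 ≈ 1.0 + 107.78*I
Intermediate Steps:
U((3 - 2)²) + 44*√(9 - 15) = (3 - 2)² + 44*√(9 - 15) = 1² + 44*√(-6) = 1 + 44*(I*√6) = 1 + 44*I*√6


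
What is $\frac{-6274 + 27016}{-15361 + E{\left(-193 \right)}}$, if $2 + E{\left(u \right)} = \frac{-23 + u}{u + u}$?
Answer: $- \frac{1334402}{988317} \approx -1.3502$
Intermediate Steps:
$E{\left(u \right)} = -2 + \frac{-23 + u}{2 u}$ ($E{\left(u \right)} = -2 + \frac{-23 + u}{u + u} = -2 + \frac{-23 + u}{2 u}$)
$\frac{-6274 + 27016}{-15361 + E{\left(-193 \right)}} = \frac{-6274 + 27016}{-15361 + \frac{-23 - -579}{2 \left(-193\right)}} = \frac{20742}{-15361 + \frac{1}{2} \left(- \frac{1}{193}\right) \left(-23 + 579\right)} = \frac{20742}{-15361 + \frac{1}{2} \left(- \frac{1}{193}\right) 556} = \frac{20742}{-15361 - \frac{278}{193}} = \frac{20742}{- \frac{2964951}{193}} = 20742 \left(- \frac{193}{2964951}\right) = - \frac{1334402}{988317}$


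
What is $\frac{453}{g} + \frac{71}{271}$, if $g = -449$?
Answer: $- \frac{90884}{121679} \approx -0.74692$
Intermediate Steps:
$\frac{453}{g} + \frac{71}{271} = \frac{453}{-449} + \frac{71}{271} = 453 \left(- \frac{1}{449}\right) + 71 \cdot \frac{1}{271} = - \frac{453}{449} + \frac{71}{271} = - \frac{90884}{121679}$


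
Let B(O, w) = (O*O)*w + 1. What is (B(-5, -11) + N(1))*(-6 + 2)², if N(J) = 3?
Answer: -4336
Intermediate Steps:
B(O, w) = 1 + w*O² (B(O, w) = O²*w + 1 = w*O² + 1 = 1 + w*O²)
(B(-5, -11) + N(1))*(-6 + 2)² = ((1 - 11*(-5)²) + 3)*(-6 + 2)² = ((1 - 11*25) + 3)*(-4)² = ((1 - 275) + 3)*16 = (-274 + 3)*16 = -271*16 = -4336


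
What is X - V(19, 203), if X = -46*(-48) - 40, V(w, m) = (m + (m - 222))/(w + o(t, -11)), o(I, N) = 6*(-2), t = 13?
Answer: 14992/7 ≈ 2141.7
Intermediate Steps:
o(I, N) = -12
V(w, m) = (-222 + 2*m)/(-12 + w) (V(w, m) = (m + (m - 222))/(w - 12) = (m + (-222 + m))/(-12 + w) = (-222 + 2*m)/(-12 + w))
X = 2168 (X = 2208 - 40 = 2168)
X - V(19, 203) = 2168 - 2*(-111 + 203)/(-12 + 19) = 2168 - 2*92/7 = 2168 - 1*184/7 = 2168 - 184/7 = 14992/7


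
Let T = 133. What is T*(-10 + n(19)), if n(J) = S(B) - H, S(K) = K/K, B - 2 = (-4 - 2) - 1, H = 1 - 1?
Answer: -1197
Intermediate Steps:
H = 0
B = -5 (B = 2 + ((-4 - 2) - 1) = 2 + (-6 - 1) = 2 - 7 = -5)
S(K) = 1
n(J) = 1 (n(J) = 1 - 1*0 = 1 + 0 = 1)
T*(-10 + n(19)) = 133*(-10 + 1) = 133*(-9) = -1197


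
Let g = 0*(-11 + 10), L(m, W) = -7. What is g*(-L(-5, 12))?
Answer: 0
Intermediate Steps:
g = 0 (g = 0*(-1) = 0)
g*(-L(-5, 12)) = 0*(-1*(-7)) = 0*7 = 0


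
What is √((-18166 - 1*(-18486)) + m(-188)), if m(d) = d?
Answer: 2*√33 ≈ 11.489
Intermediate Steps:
√((-18166 - 1*(-18486)) + m(-188)) = √((-18166 - 1*(-18486)) - 188) = √((-18166 + 18486) - 188) = √(320 - 188) = √132 = 2*√33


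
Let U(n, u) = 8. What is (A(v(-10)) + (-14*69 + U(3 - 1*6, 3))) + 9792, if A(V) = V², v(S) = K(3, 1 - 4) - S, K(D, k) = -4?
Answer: 8870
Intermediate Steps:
v(S) = -4 - S
(A(v(-10)) + (-14*69 + U(3 - 1*6, 3))) + 9792 = ((-4 - 1*(-10))² + (-14*69 + 8)) + 9792 = ((-4 + 10)² + (-966 + 8)) + 9792 = (6² - 958) + 9792 = (36 - 958) + 9792 = -922 + 9792 = 8870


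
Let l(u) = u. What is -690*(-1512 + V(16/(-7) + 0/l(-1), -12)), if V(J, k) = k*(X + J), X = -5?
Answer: 6880680/7 ≈ 9.8295e+5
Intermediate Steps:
V(J, k) = k*(-5 + J)
-690*(-1512 + V(16/(-7) + 0/l(-1), -12)) = -690*(-1512 - 12*(-5 + (16/(-7) + 0/(-1)))) = -690*(-1512 - 12*(-5 + (16*(-⅐) + 0*(-1)))) = -690*(-1512 - 12*(-5 + (-16/7 + 0))) = -690*(-1512 - 12*(-5 - 16/7)) = -690*(-1512 - 12*(-51/7)) = -690*(-1512 + 612/7) = -690*(-9972/7) = 6880680/7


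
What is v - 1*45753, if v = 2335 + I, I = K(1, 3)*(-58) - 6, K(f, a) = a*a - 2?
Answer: -43830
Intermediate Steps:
K(f, a) = -2 + a**2 (K(f, a) = a**2 - 2 = -2 + a**2)
I = -412 (I = (-2 + 3**2)*(-58) - 6 = (-2 + 9)*(-58) - 6 = 7*(-58) - 6 = -406 - 6 = -412)
v = 1923 (v = 2335 - 412 = 1923)
v - 1*45753 = 1923 - 1*45753 = 1923 - 45753 = -43830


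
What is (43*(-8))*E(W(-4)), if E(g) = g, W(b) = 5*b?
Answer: 6880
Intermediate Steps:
(43*(-8))*E(W(-4)) = (43*(-8))*(5*(-4)) = -344*(-20) = 6880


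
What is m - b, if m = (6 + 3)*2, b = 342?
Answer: -324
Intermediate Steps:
m = 18 (m = 9*2 = 18)
m - b = 18 - 1*342 = 18 - 342 = -324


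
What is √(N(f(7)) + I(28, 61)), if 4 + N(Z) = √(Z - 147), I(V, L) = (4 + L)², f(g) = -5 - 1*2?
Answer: √(4221 + I*√154) ≈ 64.969 + 0.0955*I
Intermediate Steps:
f(g) = -7 (f(g) = -5 - 2 = -7)
N(Z) = -4 + √(-147 + Z) (N(Z) = -4 + √(Z - 147) = -4 + √(-147 + Z))
√(N(f(7)) + I(28, 61)) = √((-4 + √(-147 - 7)) + (4 + 61)²) = √((-4 + √(-154)) + 65²) = √((-4 + I*√154) + 4225) = √(4221 + I*√154)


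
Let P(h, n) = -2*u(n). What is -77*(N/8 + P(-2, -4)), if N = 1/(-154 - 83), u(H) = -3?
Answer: -875875/1896 ≈ -461.96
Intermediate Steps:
N = -1/237 (N = 1/(-237) = -1/237 ≈ -0.0042194)
P(h, n) = 6 (P(h, n) = -2*(-3) = 6)
-77*(N/8 + P(-2, -4)) = -77*(-1/237/8 + 6) = -77*(-1/237*1/8 + 6) = -77*(-1/1896 + 6) = -77*11375/1896 = -875875/1896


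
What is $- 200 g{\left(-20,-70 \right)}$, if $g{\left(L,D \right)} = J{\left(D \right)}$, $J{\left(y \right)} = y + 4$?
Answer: $13200$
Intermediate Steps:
$J{\left(y \right)} = 4 + y$
$g{\left(L,D \right)} = 4 + D$
$- 200 g{\left(-20,-70 \right)} = - 200 \left(4 - 70\right) = \left(-200\right) \left(-66\right) = 13200$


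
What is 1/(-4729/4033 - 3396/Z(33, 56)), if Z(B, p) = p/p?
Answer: -4033/13700797 ≈ -0.00029436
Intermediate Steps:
Z(B, p) = 1
1/(-4729/4033 - 3396/Z(33, 56)) = 1/(-4729/4033 - 3396/1) = 1/(-4729*1/4033 - 3396*1) = 1/(-4729/4033 - 3396) = 1/(-13700797/4033) = -4033/13700797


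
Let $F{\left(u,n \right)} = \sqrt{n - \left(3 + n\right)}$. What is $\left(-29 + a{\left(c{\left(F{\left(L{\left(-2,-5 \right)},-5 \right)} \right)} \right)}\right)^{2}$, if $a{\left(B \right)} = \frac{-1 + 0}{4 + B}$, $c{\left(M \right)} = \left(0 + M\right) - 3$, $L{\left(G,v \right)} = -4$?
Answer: $\frac{870 \sqrt{3} + \frac{1623 i}{2}}{i + \sqrt{3}} \approx 855.38 - 25.331 i$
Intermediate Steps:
$F{\left(u,n \right)} = i \sqrt{3}$ ($F{\left(u,n \right)} = \sqrt{-3} = i \sqrt{3}$)
$c{\left(M \right)} = -3 + M$ ($c{\left(M \right)} = M - 3 = -3 + M$)
$a{\left(B \right)} = - \frac{1}{4 + B}$
$\left(-29 + a{\left(c{\left(F{\left(L{\left(-2,-5 \right)},-5 \right)} \right)} \right)}\right)^{2} = \left(-29 - \frac{1}{4 - \left(3 - i \sqrt{3}\right)}\right)^{2} = \left(-29 - \frac{1}{1 + i \sqrt{3}}\right)^{2}$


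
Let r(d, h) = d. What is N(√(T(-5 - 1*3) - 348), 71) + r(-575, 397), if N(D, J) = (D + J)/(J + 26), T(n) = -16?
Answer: -55704/97 + 2*I*√91/97 ≈ -574.27 + 0.19669*I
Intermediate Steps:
N(D, J) = (D + J)/(26 + J)
N(√(T(-5 - 1*3) - 348), 71) + r(-575, 397) = (√(-16 - 348) + 71)/(26 + 71) - 575 = (√(-364) + 71)/97 - 575 = (2*I*√91 + 71)/97 - 575 = (71 + 2*I*√91)/97 - 575 = (71/97 + 2*I*√91/97) - 575 = -55704/97 + 2*I*√91/97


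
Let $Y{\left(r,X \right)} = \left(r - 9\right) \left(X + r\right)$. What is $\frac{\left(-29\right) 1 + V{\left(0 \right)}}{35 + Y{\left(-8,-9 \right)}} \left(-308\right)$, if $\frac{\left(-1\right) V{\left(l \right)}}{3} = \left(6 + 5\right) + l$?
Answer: $\frac{4774}{81} \approx 58.938$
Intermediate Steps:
$Y{\left(r,X \right)} = \left(-9 + r\right) \left(X + r\right)$
$V{\left(l \right)} = -33 - 3 l$ ($V{\left(l \right)} = - 3 \left(\left(6 + 5\right) + l\right) = - 3 \left(11 + l\right) = -33 - 3 l$)
$\frac{\left(-29\right) 1 + V{\left(0 \right)}}{35 + Y{\left(-8,-9 \right)}} \left(-308\right) = \frac{\left(-29\right) 1 - 33}{35 - \left(-225 - 64\right)} \left(-308\right) = \frac{-29 + \left(-33 + 0\right)}{35 + \left(64 + 81 + 72 + 72\right)} \left(-308\right) = \frac{-29 - 33}{35 + 289} \left(-308\right) = - \frac{62}{324} \left(-308\right) = \left(-62\right) \frac{1}{324} \left(-308\right) = \left(- \frac{31}{162}\right) \left(-308\right) = \frac{4774}{81}$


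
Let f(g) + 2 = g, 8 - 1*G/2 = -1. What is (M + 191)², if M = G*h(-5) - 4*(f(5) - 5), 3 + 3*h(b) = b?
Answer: 22801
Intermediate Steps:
G = 18 (G = 16 - 2*(-1) = 16 + 2 = 18)
f(g) = -2 + g
h(b) = -1 + b/3
M = -40 (M = 18*(-1 + (⅓)*(-5)) - 4*((-2 + 5) - 5) = 18*(-1 - 5/3) - 4*(3 - 5) = 18*(-8/3) - 4*(-2) = -48 + 8 = -40)
(M + 191)² = (-40 + 191)² = 151² = 22801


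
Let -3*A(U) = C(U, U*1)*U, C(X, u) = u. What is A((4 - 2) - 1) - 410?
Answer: -1231/3 ≈ -410.33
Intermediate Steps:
A(U) = -U²/3 (A(U) = -U*1*U/3 = -U*U/3 = -U²/3)
A((4 - 2) - 1) - 410 = -((4 - 2) - 1)²/3 - 410 = -(2 - 1)²/3 - 410 = -⅓*1² - 410 = -⅓*1 - 410 = -⅓ - 410 = -1231/3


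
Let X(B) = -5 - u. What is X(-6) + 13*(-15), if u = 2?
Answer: -202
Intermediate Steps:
X(B) = -7 (X(B) = -5 - 1*2 = -5 - 2 = -7)
X(-6) + 13*(-15) = -7 + 13*(-15) = -7 - 195 = -202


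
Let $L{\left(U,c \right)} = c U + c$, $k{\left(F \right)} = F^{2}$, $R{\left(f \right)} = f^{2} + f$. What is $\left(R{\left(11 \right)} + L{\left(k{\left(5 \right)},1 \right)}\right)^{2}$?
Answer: $24964$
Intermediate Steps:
$R{\left(f \right)} = f + f^{2}$
$L{\left(U,c \right)} = c + U c$ ($L{\left(U,c \right)} = U c + c = c + U c$)
$\left(R{\left(11 \right)} + L{\left(k{\left(5 \right)},1 \right)}\right)^{2} = \left(11 \left(1 + 11\right) + 1 \left(1 + 5^{2}\right)\right)^{2} = \left(11 \cdot 12 + 1 \left(1 + 25\right)\right)^{2} = \left(132 + 1 \cdot 26\right)^{2} = \left(132 + 26\right)^{2} = 158^{2} = 24964$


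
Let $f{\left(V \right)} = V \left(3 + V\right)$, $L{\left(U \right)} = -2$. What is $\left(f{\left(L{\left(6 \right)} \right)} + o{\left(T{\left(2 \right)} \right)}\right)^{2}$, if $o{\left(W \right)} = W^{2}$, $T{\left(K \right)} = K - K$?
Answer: $4$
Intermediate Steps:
$T{\left(K \right)} = 0$
$\left(f{\left(L{\left(6 \right)} \right)} + o{\left(T{\left(2 \right)} \right)}\right)^{2} = \left(- 2 \left(3 - 2\right) + 0^{2}\right)^{2} = \left(\left(-2\right) 1 + 0\right)^{2} = \left(-2 + 0\right)^{2} = \left(-2\right)^{2} = 4$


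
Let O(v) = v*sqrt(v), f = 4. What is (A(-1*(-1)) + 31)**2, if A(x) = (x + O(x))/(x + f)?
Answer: 24649/25 ≈ 985.96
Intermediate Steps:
O(v) = v**(3/2)
A(x) = (x + x**(3/2))/(4 + x) (A(x) = (x + x**(3/2))/(x + 4) = (x + x**(3/2))/(4 + x))
(A(-1*(-1)) + 31)**2 = ((-1*(-1) + (-1*(-1))**(3/2))/(4 - 1*(-1)) + 31)**2 = ((1 + 1**(3/2))/(4 + 1) + 31)**2 = ((1 + 1)/5 + 31)**2 = ((1/5)*2 + 31)**2 = (2/5 + 31)**2 = (157/5)**2 = 24649/25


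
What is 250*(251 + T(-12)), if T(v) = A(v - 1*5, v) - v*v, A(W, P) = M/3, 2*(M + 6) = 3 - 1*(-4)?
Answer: 79625/3 ≈ 26542.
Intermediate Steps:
M = -5/2 (M = -6 + (3 - 1*(-4))/2 = -6 + (3 + 4)/2 = -6 + (1/2)*7 = -6 + 7/2 = -5/2 ≈ -2.5000)
A(W, P) = -5/6 (A(W, P) = -5/2/3 = -5/2*1/3 = -5/6)
T(v) = -5/6 - v**2 (T(v) = -5/6 - v*v = -5/6 - v**2)
250*(251 + T(-12)) = 250*(251 + (-5/6 - 1*(-12)**2)) = 250*(251 + (-5/6 - 1*144)) = 250*(251 + (-5/6 - 144)) = 250*(251 - 869/6) = 250*(637/6) = 79625/3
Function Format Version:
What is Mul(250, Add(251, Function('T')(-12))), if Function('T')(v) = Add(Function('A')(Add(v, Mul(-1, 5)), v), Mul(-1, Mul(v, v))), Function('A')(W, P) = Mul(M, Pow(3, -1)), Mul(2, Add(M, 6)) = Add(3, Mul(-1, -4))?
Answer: Rational(79625, 3) ≈ 26542.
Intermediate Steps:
M = Rational(-5, 2) (M = Add(-6, Mul(Rational(1, 2), Add(3, Mul(-1, -4)))) = Add(-6, Mul(Rational(1, 2), Add(3, 4))) = Add(-6, Mul(Rational(1, 2), 7)) = Add(-6, Rational(7, 2)) = Rational(-5, 2) ≈ -2.5000)
Function('A')(W, P) = Rational(-5, 6) (Function('A')(W, P) = Mul(Rational(-5, 2), Pow(3, -1)) = Mul(Rational(-5, 2), Rational(1, 3)) = Rational(-5, 6))
Function('T')(v) = Add(Rational(-5, 6), Mul(-1, Pow(v, 2))) (Function('T')(v) = Add(Rational(-5, 6), Mul(-1, Mul(v, v))) = Add(Rational(-5, 6), Mul(-1, Pow(v, 2))))
Mul(250, Add(251, Function('T')(-12))) = Mul(250, Add(251, Add(Rational(-5, 6), Mul(-1, Pow(-12, 2))))) = Mul(250, Add(251, Add(Rational(-5, 6), Mul(-1, 144)))) = Mul(250, Add(251, Add(Rational(-5, 6), -144))) = Mul(250, Add(251, Rational(-869, 6))) = Mul(250, Rational(637, 6)) = Rational(79625, 3)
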